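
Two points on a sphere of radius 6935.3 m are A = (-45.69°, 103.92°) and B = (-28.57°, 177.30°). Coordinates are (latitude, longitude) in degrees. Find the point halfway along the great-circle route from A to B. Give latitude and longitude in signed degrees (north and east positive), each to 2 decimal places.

Central angle δ = 1.0267 rad. Interpolating on the sphere with fraction f = 0.5:
P = [sin((1−f)δ)·A + sin(fδ)·B] / sin δ = 0.5740·A + 0.5740·B in Cartesian coordinates,
giving P = (-0.6000, 0.4129, -0.6852), i.e. latitude -43.25°, longitude 145.46°.

-43.25°, 145.46°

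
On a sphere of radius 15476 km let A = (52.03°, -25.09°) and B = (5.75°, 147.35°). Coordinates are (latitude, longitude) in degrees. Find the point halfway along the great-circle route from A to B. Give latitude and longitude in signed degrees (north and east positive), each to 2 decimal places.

The central angle between A and B is δ = 2.1269 rad.
With f = 0.5, the slerp weights are sin((1−f)δ)/sin δ = 1.0291 and sin(fδ)/sin δ = 1.0291.
Weighted sum of the unit vectors: (1.0291)·(0.5572,-0.2609,0.7883) + (1.0291)·(-0.8377,0.5368,0.1002) = (-0.2887, 0.2839, 0.9144).
Converting back: φ = atan2(z, √(x²+y²)) = 66.11°, λ = atan2(y, x) = 135.48°.

66.11°, 135.48°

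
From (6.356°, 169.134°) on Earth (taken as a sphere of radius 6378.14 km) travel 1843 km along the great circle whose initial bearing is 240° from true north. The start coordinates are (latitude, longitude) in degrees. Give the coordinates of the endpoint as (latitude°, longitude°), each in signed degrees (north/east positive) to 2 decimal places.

-2.03°, 154.84°

Angular distance δ = d/R = 1843/6378.14 = 0.28896 rad; initial bearing θ = 4.1888 rad.
sin φ₂ = sin φ₁ cos δ + cos φ₁ sin δ cos θ = (0.1107)(0.9585) + (0.9939)(0.2850)(-0.5000) = -0.0355, so φ₂ = -2.03°.
Δλ = atan2(sin θ sin δ cos φ₁, cos δ − sin φ₁ sin φ₂) = atan2(-0.2453, 0.9625) = -14.296°.
λ₂ = 169.134° − 14.296° = 154.84°.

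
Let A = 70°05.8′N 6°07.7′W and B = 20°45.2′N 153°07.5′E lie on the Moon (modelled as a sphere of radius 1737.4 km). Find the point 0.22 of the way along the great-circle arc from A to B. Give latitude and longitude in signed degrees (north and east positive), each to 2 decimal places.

83.50°, 69.95°

Central angle δ = 1.5353 rad. Interpolating on the sphere with fraction f = 0.22:
P = [sin((1−f)δ)·A + sin(fδ)·B] / sin δ = 0.9317·A + 0.3316·B in Cartesian coordinates,
giving P = (0.0388, 0.1063, 0.9936), i.e. latitude 83.50°, longitude 69.95°.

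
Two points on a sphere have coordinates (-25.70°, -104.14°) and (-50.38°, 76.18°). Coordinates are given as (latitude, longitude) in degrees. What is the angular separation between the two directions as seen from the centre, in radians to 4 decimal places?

With latitudes φ₁ = -25.700°, φ₂ = -50.380° and longitude difference Δλ = -179.680°:
Haversine: a = sin²(Δφ/2) + cos φ₁ cos φ₂ sin²(Δλ/2) = 0.0457 + (0.9011)(0.6377)(1.0000) = 0.62028.
Central angle c = 2·arcsin(√a) = 1.81374 rad.
So the angular separation is 1.8137 rad.

1.8137 rad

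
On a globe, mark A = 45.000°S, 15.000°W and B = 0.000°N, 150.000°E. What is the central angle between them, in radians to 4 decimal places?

2.3227 rad

With latitudes φ₁ = -45.000°, φ₂ = 0.000° and longitude difference Δλ = 165.000°:
Haversine: a = sin²(Δφ/2) + cos φ₁ cos φ₂ sin²(Δλ/2) = 0.1464 + (0.7071)(1.0000)(0.9830) = 0.84151.
Central angle c = 2·arcsin(√a) = 2.32268 rad.
So the angular separation is 2.3227 rad.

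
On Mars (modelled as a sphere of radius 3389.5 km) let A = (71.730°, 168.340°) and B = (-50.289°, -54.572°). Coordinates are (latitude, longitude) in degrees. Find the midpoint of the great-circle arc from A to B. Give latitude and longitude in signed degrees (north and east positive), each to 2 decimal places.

The central angle between A and B is δ = 2.6408 rad.
With f = 0.5, the slerp weights are sin((1−f)δ)/sin δ = 2.0178 and sin(fδ)/sin δ = 2.0178.
Weighted sum of the unit vectors: (2.0178)·(-0.3070,0.0634,0.9496) + (2.0178)·(0.3704,-0.5206,-0.7693) = (0.1278, -0.9227, 0.3638).
Converting back: φ = atan2(z, √(x²+y²)) = 21.34°, λ = atan2(y, x) = -82.11°.

21.34°, -82.11°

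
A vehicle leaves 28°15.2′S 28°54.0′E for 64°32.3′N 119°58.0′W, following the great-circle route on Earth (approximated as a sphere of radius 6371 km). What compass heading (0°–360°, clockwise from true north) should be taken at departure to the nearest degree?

Δλ = -148.867° = -2.5982 rad.
y = sin Δλ · cos φ₂ = (-0.5170)(0.4299) = -0.2223
x = cos φ₁ sin φ₂ − sin φ₁ cos φ₂ cos Δλ = (0.8809)(0.9029) − (-0.4734)(0.4299)(-0.8560) = 0.6211
θ = atan2(y, x) = -19.69°; adding 360° gives 340°.

340°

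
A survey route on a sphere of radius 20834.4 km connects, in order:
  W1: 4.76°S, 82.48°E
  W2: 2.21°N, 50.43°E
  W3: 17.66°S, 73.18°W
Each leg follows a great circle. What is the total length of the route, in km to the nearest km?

56497 km

Leg W1→W2: central angle 0.5720 rad, distance 11916.7 km.
Leg W2→W3: central angle 2.1398 rad, distance 44580.6 km.
Total: 11916.7 + 44580.6 ≈ 56497 km.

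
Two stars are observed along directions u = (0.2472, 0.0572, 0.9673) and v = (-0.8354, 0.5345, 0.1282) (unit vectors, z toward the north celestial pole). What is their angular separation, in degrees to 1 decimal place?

93.0°

u·v = -0.0519; |u| = 1.0000, |v| = 1.0000.
cos θ = (u·v)/(|u||v|) = -0.0519, so θ = 93.0°.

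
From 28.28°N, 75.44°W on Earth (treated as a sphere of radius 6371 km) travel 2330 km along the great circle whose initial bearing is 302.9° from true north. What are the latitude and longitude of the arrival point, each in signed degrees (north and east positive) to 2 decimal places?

37.84°, -97.79°

Angular distance δ = d/R = 2330/6371 = 0.36572 rad; initial bearing θ = 5.2866 rad.
sin φ₂ = sin φ₁ cos δ + cos φ₁ sin δ cos θ = (0.4738)(0.9339) + (0.8806)(0.3576)(0.5432) = 0.6135, so φ₂ = 37.84°.
Δλ = atan2(sin θ sin δ cos φ₁, cos δ − sin φ₁ sin φ₂) = atan2(-0.2644, 0.6432) = -22.348°.
λ₂ = -75.440° − 22.348° = -97.79°.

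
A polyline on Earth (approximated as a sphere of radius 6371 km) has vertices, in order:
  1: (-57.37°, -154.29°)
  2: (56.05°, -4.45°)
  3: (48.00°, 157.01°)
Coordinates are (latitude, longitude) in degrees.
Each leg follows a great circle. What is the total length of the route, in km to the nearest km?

Leg 1→2: central angle 2.8541 rad, distance 18183.7 km.
Leg 2→3: central angle 1.3055 rad, distance 8317.6 km.
Total: 18183.7 + 8317.6 ≈ 26501 km.

26501 km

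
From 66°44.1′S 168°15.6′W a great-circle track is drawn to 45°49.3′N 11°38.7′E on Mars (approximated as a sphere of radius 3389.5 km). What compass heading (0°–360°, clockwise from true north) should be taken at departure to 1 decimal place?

With φ₁ = -1.1647, φ₂ = 0.7997, Δλ = 3.1399 rad, the forward-azimuth formula gives
θ = atan2( sin Δλ cos φ₂ , cos φ₁ sin φ₂ − sin φ₁ cos φ₂ cos Δλ ) = atan2(0.0012, -0.3570) = 179.81°.
So the initial bearing is 179.8°.

179.8°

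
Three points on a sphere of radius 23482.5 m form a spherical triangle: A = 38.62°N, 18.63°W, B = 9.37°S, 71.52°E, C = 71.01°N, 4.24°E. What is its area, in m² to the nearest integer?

352816864 m²

Side lengths (central angles): a = 1.6007, b = 0.6016, c = 1.6746 rad; semiperimeter s = 1.9385.
By l'Huilier's theorem, tan(E/4) = √[tan(s/2) tan((s−a)/2) tan((s−b)/2) tan((s−c)/2)], giving spherical excess E = 0.6398 rad.
Area = E·R² = 0.6398 × (23482.5)² ≈ 352816864 m².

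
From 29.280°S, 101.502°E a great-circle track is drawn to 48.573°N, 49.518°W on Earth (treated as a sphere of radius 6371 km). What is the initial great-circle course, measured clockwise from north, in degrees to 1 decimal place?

319.2°

Δλ = -151.020° = -2.6358 rad.
y = sin Δλ · cos φ₂ = (-0.4845)(0.6617) = -0.3206
x = cos φ₁ sin φ₂ − sin φ₁ cos φ₂ cos Δλ = (0.8722)(0.7498) − (-0.4891)(0.6617)(-0.8748) = 0.3709
θ = atan2(y, x) = -40.84°; adding 360° gives 319.2°.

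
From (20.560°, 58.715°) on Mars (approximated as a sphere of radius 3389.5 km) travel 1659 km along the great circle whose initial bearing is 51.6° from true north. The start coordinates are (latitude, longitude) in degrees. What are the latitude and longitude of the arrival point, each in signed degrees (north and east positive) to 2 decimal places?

Angular distance δ = d/R = 1659/3389.5 = 0.48945 rad; initial bearing θ = 0.9006 rad.
sin φ₂ = sin φ₁ cos δ + cos φ₁ sin δ cos θ = (0.3512)(0.8826) + (0.9363)(0.4701)(0.6211) = 0.5834, so φ₂ = 35.69°.
Δλ = atan2(sin θ sin δ cos φ₁, cos δ − sin φ₁ sin φ₂) = atan2(0.3450, 0.6777) = 26.978°.
λ₂ = 58.715° + 26.978° = 85.69°.

35.69°, 85.69°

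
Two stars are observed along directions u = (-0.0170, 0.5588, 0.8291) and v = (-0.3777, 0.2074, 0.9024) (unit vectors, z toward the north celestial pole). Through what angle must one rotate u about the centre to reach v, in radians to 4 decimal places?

u·v = 0.8705; |u| = 1.0000, |v| = 1.0000.
cos θ = (u·v)/(|u||v|) = 0.8705, so θ = 0.5145 rad.

0.5145 rad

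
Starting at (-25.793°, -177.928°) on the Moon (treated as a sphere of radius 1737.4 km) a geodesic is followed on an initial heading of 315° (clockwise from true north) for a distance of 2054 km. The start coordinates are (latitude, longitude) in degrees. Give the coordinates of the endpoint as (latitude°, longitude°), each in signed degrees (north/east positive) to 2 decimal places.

Angular distance δ = d/R = 2054/1737.4 = 1.18223 rad; initial bearing θ = 5.4978 rad.
sin φ₂ = sin φ₁ cos δ + cos φ₁ sin δ cos θ = (-0.4351)(0.3789) + (0.9004)(0.9255)(0.7071) = 0.4243, so φ₂ = 25.11°.
Δλ = atan2(sin θ sin δ cos φ₁, cos δ − sin φ₁ sin φ₂) = atan2(-0.5892, 0.5635) = -46.277°.
λ₂ = -177.928° − 46.277° = -224.20° → 135.80° after wrapping to (−180°, 180°].

25.11°, 135.80°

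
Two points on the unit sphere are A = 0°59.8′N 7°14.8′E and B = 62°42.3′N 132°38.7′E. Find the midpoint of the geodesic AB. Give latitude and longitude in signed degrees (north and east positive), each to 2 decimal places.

47.72°, 34.23°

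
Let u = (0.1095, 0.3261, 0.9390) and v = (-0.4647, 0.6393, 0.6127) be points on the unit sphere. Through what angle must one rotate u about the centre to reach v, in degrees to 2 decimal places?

42.87°

u·v = 0.7329; |u| = 1.0000, |v| = 1.0000.
cos θ = (u·v)/(|u||v|) = 0.7329, so θ = 42.87°.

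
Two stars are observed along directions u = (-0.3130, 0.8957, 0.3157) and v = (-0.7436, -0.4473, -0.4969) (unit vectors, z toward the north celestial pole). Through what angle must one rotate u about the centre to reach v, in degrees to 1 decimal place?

u·v = -0.3248; |u| = 1.0000, |v| = 1.0000.
cos θ = (u·v)/(|u||v|) = -0.3248, so θ = 109.0°.

109.0°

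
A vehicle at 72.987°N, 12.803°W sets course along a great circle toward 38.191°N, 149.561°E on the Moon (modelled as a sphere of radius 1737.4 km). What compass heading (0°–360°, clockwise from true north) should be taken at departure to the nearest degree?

15°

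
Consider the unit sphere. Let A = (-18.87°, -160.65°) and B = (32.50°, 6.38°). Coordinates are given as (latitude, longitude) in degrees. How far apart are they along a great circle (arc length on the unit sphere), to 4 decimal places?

2.8288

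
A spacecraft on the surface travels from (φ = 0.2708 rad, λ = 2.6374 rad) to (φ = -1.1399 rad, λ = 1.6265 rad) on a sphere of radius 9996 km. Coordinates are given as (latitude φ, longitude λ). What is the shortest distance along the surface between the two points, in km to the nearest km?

With latitudes φ₁ = 15.516°, φ₂ = -65.311° and longitude difference Δλ = -57.920°:
Haversine: a = sin²(Δφ/2) + cos φ₁ cos φ₂ sin²(Δλ/2) = 0.4203 + (0.9636)(0.4177)(0.2345) = 0.51465.
Central angle c = 2·arcsin(√a) = 1.60010 rad.
Distance = R·c = 9996 × 1.6001 ≈ 15995 km.

15995 km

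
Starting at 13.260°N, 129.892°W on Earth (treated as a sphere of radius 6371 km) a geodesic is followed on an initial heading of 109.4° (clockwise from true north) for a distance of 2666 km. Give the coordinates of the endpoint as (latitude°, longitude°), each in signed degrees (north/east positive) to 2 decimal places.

Angular distance δ = d/R = 2666/6371 = 0.41846 rad; initial bearing θ = 1.9094 rad.
sin φ₂ = sin φ₁ cos δ + cos φ₁ sin δ cos θ = (0.2294)(0.9137) + (0.9733)(0.4064)(-0.3322) = 0.0782, so φ₂ = 4.49°.
Δλ = atan2(sin θ sin δ cos φ₁, cos δ − sin φ₁ sin φ₂) = atan2(0.3731, 0.8958) = 22.610°.
λ₂ = -129.892° + 22.610° = -107.28°.

4.49°, -107.28°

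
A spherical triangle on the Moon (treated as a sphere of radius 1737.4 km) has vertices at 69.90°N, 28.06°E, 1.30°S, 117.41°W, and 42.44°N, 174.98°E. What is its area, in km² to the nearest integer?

3064093 km²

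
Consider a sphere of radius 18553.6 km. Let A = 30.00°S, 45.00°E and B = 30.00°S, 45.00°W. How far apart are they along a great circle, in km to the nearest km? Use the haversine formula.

24456 km

With latitudes φ₁ = -30.000°, φ₂ = -30.000° and longitude difference Δλ = -90.000°:
Haversine: a = sin²(Δφ/2) + cos φ₁ cos φ₂ sin²(Δλ/2) = 0.0000 + (0.8660)(0.8660)(0.5000) = 0.37500.
Central angle c = 2·arcsin(√a) = 1.31812 rad.
Distance = R·c = 18553.6 × 1.3181 ≈ 24456 km.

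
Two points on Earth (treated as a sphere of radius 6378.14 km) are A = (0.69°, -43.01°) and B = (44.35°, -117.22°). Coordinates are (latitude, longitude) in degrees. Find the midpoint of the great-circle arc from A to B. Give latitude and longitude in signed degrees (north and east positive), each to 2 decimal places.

27.29°, -72.95°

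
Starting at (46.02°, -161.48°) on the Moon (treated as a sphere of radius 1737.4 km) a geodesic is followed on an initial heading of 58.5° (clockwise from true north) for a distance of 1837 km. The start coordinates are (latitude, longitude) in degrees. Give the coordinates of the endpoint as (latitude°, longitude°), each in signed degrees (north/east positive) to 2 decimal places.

42.03°, -72.53°

Angular distance δ = d/R = 1837/1737.4 = 1.05733 rad; initial bearing θ = 1.0210 rad.
sin φ₂ = sin φ₁ cos δ + cos φ₁ sin δ cos θ = (0.7196)(0.4912) + (0.6944)(0.8710)(0.5225) = 0.6695, so φ₂ = 42.03°.
Δλ = atan2(sin θ sin δ cos φ₁, cos δ − sin φ₁ sin φ₂) = atan2(0.5157, 0.0094) = 88.951°.
λ₂ = -161.480° + 88.951° = -72.53°.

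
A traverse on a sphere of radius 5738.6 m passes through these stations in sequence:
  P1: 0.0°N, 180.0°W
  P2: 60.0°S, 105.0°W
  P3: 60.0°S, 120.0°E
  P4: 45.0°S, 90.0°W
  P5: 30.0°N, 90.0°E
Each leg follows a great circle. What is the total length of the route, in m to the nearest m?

Leg P1→P2: central angle 1.4410 rad, distance 8269.5 m.
Leg P2→P3: central angle 0.9604 rad, distance 5511.1 m.
Leg P3→P4: central angle 1.2596 rad, distance 7228.4 m.
Leg P4→P5: central angle 2.8798 rad, distance 16526.0 m.
Total: 8269.5 + 5511.1 + 7228.4 + 16526.0 ≈ 37535 m.

37535 m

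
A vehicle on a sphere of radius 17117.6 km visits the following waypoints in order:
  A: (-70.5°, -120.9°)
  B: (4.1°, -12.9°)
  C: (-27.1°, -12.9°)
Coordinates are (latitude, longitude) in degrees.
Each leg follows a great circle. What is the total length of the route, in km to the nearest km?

39139 km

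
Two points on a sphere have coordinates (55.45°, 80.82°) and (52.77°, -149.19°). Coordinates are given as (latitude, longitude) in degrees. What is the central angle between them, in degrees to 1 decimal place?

64.2°

In radians: φ₁ = 0.9678, φ₂ = 0.9210, Δλ = 129.990° = 2.2688 rad.
cos c = sin φ₁ sin φ₂ + cos φ₁ cos φ₂ cos Δλ = (0.8236)(0.7962) + (0.5671)(0.6050)(-0.6427) = 0.43528,
so c = arccos(0.43528) = 1.12045 rad.
So the angular separation is 64.2°.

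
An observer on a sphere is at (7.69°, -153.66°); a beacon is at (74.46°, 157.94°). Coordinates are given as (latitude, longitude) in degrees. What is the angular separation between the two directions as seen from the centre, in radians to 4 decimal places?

Let φ₁ = 0.1342 rad, φ₂ = 1.2996 rad, and Δλ = -0.8447 rad.
cos c = sin φ₁ sin φ₂ + cos φ₁ cos φ₂ cos Δλ = (0.1338)(0.9634) + (0.9910)(0.2679)(0.6639) = 0.30519,
so c = arccos(0.30519) = 1.26065 rad.
So the angular separation is 1.2607 rad.

1.2607 rad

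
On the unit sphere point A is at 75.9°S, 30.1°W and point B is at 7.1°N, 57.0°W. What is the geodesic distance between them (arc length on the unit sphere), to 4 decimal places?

With latitudes φ₁ = -75.900°, φ₂ = 7.100° and longitude difference Δλ = -26.900°:
cos c = sin φ₁ sin φ₂ + cos φ₁ cos φ₂ cos Δλ = (-0.9699)(0.1236) + (0.2436)(0.9923)(0.8918) = 0.09571,
so c = arccos(0.09571) = 1.47494 rad.
On the unit sphere the arc length equals the central angle: 1.4749.

1.4749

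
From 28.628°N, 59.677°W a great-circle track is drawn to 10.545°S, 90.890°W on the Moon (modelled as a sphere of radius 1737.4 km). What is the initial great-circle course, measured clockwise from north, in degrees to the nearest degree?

222°

Δλ = -31.213° = -0.5448 rad.
y = sin Δλ · cos φ₂ = (-0.5182)(0.9831) = -0.5095
x = cos φ₁ sin φ₂ − sin φ₁ cos φ₂ cos Δλ = (0.8777)(-0.1830) − (0.4791)(0.9831)(0.8552) = -0.5635
θ = atan2(y, x) = -137.88°; adding 360° gives 222°.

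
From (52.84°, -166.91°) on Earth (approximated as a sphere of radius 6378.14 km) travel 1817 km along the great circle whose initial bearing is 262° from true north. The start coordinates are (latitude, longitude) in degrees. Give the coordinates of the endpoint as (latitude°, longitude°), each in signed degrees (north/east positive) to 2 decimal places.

Angular distance δ = d/R = 1817/6378.14 = 0.28488 rad; initial bearing θ = 4.5728 rad.
sin φ₂ = sin φ₁ cos δ + cos φ₁ sin δ cos θ = (0.7970)(0.9597) + (0.6040)(0.2810)(-0.1392) = 0.7412, so φ₂ = 47.83°.
Δλ = atan2(sin θ sin δ cos φ₁, cos δ − sin φ₁ sin φ₂) = atan2(-0.1681, 0.3690) = -24.494°.
λ₂ = -166.910° − 24.494° = -191.40° → 168.60° after wrapping to (−180°, 180°].

47.83°, 168.60°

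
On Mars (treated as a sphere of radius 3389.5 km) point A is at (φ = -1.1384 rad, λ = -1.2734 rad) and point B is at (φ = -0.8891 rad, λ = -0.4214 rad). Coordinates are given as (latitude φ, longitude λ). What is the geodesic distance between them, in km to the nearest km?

1685 km

Let φ₁ = -1.1384 rad, φ₂ = -0.8891 rad, and Δλ = 0.8520 rad.
cos c = sin φ₁ sin φ₂ + cos φ₁ cos φ₂ cos Δλ = (-0.9080)(-0.7765) + (0.4190)(0.6301)(0.6585) = 0.87891,
so c = arccos(0.87891) = 0.49723 rad.
Distance = R·c = 3389.5 × 0.4972 ≈ 1685 km.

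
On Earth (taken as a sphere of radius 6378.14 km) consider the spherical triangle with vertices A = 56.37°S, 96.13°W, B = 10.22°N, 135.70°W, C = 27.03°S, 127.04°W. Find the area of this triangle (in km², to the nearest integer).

Side lengths (central angles): a = 0.6665, b = 0.6407, c = 1.2949 rad; semiperimeter s = 1.3010.
By l'Huilier's theorem, tan(E/4) = √[tan(s/2) tan((s−a)/2) tan((s−b)/2) tan((s−c)/2)], giving spherical excess E = 0.0649 rad.
Area = E·R² = 0.0649 × (6378.14)² ≈ 2640357 km².

2640357 km²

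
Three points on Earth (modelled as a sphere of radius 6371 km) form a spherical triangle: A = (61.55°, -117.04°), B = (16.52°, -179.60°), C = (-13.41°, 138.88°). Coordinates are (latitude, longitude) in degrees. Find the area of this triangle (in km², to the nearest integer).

14546596 km²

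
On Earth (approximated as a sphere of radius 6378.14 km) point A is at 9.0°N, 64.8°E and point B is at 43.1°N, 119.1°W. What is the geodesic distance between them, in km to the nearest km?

14224 km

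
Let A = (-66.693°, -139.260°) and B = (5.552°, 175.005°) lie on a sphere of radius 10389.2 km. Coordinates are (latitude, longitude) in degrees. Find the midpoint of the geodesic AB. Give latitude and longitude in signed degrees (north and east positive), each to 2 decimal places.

-32.24°, -172.43°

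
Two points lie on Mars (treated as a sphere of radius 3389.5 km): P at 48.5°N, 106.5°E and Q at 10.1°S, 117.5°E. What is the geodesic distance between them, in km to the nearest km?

3514 km

With latitudes φ₁ = 48.500°, φ₂ = -10.100° and longitude difference Δλ = 11.000°:
cos c = sin φ₁ sin φ₂ + cos φ₁ cos φ₂ cos Δλ = (0.7490)(-0.1754) + (0.6626)(0.9845)(0.9816) = 0.50902,
so c = arccos(0.50902) = 1.03675 rad.
Distance = R·c = 3389.5 × 1.0367 ≈ 3514 km.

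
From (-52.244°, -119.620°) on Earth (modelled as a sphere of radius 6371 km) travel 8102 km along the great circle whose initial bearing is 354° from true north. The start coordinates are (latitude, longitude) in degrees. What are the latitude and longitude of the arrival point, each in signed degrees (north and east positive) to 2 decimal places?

20.42°, -125.74°

Angular distance δ = d/R = 8102/6371 = 1.27170 rad; initial bearing θ = 6.1785 rad.
sin φ₂ = sin φ₁ cos δ + cos φ₁ sin δ cos θ = (-0.7906)(0.2947) + (0.6123)(0.9556)(0.9945) = 0.3489, so φ₂ = 20.42°.
Δλ = atan2(sin θ sin δ cos φ₁, cos δ − sin φ₁ sin φ₂) = atan2(-0.0612, 0.5705) = -6.119°.
λ₂ = -119.620° − 6.119° = -125.74°.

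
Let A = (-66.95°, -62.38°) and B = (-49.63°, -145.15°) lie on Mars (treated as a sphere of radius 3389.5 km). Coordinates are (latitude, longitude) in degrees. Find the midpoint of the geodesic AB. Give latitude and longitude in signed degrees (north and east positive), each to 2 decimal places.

Central angle δ = 0.7481 rad. Interpolating on the sphere with fraction f = 0.5:
P = [sin((1−f)δ)·A + sin(fδ)·B] / sin δ = 0.5371·A + 0.5371·B in Cartesian coordinates,
giving P = (-0.1880, -0.3852, -0.9035), i.e. latitude -64.62°, longitude -116.02°.

-64.62°, -116.02°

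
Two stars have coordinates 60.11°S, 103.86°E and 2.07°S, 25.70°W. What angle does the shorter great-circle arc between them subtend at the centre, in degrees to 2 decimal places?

In radians: φ₁ = -1.0491, φ₂ = -0.0361, Δλ = -129.560° = -2.2612 rad.
cos c = sin φ₁ sin φ₂ + cos φ₁ cos φ₂ cos Δλ = (-0.8670)(-0.0361) + (0.4983)(0.9993)(-0.6369) = -0.28586,
so c = arccos(-0.28586) = 1.86070 rad.
So the angular separation is 106.61°.

106.61°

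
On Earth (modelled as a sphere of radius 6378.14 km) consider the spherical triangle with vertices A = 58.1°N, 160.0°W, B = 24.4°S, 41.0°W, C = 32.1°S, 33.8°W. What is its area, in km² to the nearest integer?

Side lengths (central angles): a = 0.1740, b = 2.3682, c = 2.1945 rad; semiperimeter s = 2.3683.
By l'Huilier's theorem, tan(E/4) = √[tan(s/2) tan((s−a)/2) tan((s−b)/2) tan((s−c)/2)], giving spherical excess E = 0.0223 rad.
Area = E·R² = 0.0223 × (6378.14)² ≈ 907968 km².

907968 km²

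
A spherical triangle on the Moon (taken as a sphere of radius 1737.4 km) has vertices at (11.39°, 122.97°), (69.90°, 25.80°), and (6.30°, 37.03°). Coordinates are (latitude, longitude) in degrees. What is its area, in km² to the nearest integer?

Side lengths (central angles): a = 1.1173, b = 1.4800, c = 1.4269 rad; semiperimeter s = 2.0121.
By l'Huilier's theorem, tan(E/4) = √[tan(s/2) tan((s−a)/2) tan((s−b)/2) tan((s−c)/2)], giving spherical excess E = 0.9775 rad.
Area = E·R² = 0.9775 × (1737.4)² ≈ 2950564 km².

2950564 km²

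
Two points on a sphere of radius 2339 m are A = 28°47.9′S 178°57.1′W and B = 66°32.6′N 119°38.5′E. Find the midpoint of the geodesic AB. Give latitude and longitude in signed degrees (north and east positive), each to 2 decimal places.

21.21°, 162.91°

The central angle between A and B is δ = 1.8494 rad.
With f = 0.5, the slerp weights are sin((1−f)δ)/sin δ = 0.8304 and sin(fδ)/sin δ = 0.8304.
Weighted sum of the unit vectors: (0.8304)·(-0.8762,-0.0160,-0.4817) + (0.8304)·(-0.1969,0.3460,0.9174) = (-0.8911, 0.2740, 0.3618).
Converting back: φ = atan2(z, √(x²+y²)) = 21.21°, λ = atan2(y, x) = 162.91°.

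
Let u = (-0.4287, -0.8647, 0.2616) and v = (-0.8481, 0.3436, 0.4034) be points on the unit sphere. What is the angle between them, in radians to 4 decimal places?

u·v = 0.1720; |u| = 1.0000, |v| = 1.0000.
cos θ = (u·v)/(|u||v|) = 0.1720, so θ = 1.3979 rad.

1.3979 rad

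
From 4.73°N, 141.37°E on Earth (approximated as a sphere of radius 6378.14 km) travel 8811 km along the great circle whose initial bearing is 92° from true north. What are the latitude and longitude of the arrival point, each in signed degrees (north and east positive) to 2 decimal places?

-1.07°, -139.61°

Angular distance δ = d/R = 8811/6378.14 = 1.38144 rad; initial bearing θ = 1.6057 rad.
sin φ₂ = sin φ₁ cos δ + cos φ₁ sin δ cos θ = (0.0825)(0.1882) + (0.9966)(0.9821)(-0.0349) = -0.0186, so φ₂ = -1.07°.
Δλ = atan2(sin θ sin δ cos φ₁, cos δ − sin φ₁ sin φ₂) = atan2(0.9782, 0.1898) = 79.021°.
λ₂ = 141.370° + 79.021° = 220.39° → -139.61° after wrapping to (−180°, 180°].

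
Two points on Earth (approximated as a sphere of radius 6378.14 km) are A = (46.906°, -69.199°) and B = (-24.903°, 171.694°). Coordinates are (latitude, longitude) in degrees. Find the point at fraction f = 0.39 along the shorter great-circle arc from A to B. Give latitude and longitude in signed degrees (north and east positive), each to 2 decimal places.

29.65°, -130.50°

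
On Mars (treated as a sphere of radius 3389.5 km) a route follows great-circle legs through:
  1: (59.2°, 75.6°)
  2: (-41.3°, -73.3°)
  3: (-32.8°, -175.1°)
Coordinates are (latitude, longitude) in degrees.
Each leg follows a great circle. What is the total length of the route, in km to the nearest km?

13634 km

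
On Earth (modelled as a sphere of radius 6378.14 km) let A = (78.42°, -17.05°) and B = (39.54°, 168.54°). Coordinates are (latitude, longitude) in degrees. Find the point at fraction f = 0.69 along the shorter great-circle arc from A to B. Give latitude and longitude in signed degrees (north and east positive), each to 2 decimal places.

Central angle δ = 1.0820 rad. Interpolating on the sphere with fraction f = 0.69:
P = [sin((1−f)δ)·A + sin(fδ)·B] / sin δ = 0.3728·A + 0.7692·B in Cartesian coordinates,
giving P = (-0.5098, 0.0959, 0.8549), i.e. latitude 58.75°, longitude 169.35°.

58.75°, 169.35°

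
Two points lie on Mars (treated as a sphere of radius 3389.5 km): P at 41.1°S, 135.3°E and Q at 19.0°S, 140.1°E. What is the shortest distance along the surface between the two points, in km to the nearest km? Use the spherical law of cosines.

With latitudes φ₁ = -41.100°, φ₂ = -19.000° and longitude difference Δλ = 4.800°:
cos c = sin φ₁ sin φ₂ + cos φ₁ cos φ₂ cos Δλ = (-0.6574)(-0.3256) + (0.7536)(0.9455)(0.9965) = 0.92403,
so c = arccos(0.92403) = 0.39231 rad.
Distance = R·c = 3389.5 × 0.3923 ≈ 1330 km.

1330 km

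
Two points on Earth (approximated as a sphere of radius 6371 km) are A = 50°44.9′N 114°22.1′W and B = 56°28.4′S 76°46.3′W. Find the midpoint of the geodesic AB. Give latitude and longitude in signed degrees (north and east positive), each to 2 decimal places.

Central angle δ = 1.9483 rad. Interpolating on the sphere with fraction f = 0.5:
P = [sin((1−f)δ)·A + sin(fδ)·B] / sin δ = 0.8899·A + 0.8899·B in Cartesian coordinates,
giving P = (-0.1198, -0.9914, -0.0527), i.e. latitude -3.02°, longitude -96.89°.

-3.02°, -96.89°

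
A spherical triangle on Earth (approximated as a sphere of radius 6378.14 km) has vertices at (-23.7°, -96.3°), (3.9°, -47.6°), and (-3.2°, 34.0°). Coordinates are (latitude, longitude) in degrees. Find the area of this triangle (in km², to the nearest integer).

32320606 km²

Side lengths (central angles): a = 1.4286, b = 2.1759, c = 0.9575 rad; semiperimeter s = 2.2810.
By l'Huilier's theorem, tan(E/4) = √[tan(s/2) tan((s−a)/2) tan((s−b)/2) tan((s−c)/2)], giving spherical excess E = 0.7945 rad.
Area = E·R² = 0.7945 × (6378.14)² ≈ 32320606 km².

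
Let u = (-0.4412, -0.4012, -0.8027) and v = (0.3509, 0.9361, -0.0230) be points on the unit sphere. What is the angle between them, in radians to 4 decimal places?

2.1082 rad

u·v = -0.5119; |u| = 1.0000, |v| = 1.0000.
cos θ = (u·v)/(|u||v|) = -0.5119, so θ = 2.1082 rad.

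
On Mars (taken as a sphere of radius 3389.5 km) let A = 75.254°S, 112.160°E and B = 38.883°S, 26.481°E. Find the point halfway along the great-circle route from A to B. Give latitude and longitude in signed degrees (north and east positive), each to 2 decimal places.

The central angle between A and B is δ = 0.8995 rad.
With f = 0.5, the slerp weights are sin((1−f)δ)/sin δ = 0.5552 and sin(fδ)/sin δ = 0.5552.
Weighted sum of the unit vectors: (0.5552)·(-0.0960,0.2357,-0.9671) + (0.5552)·(0.6968,0.3471,-0.6277) = (0.3335, 0.3236, -0.8855).
Converting back: φ = atan2(z, √(x²+y²)) = -62.31°, λ = atan2(y, x) = 44.13°.

-62.31°, 44.13°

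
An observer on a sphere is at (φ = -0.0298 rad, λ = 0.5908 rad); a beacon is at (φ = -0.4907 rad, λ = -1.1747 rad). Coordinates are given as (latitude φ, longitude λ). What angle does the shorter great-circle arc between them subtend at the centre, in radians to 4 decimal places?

1.7280 rad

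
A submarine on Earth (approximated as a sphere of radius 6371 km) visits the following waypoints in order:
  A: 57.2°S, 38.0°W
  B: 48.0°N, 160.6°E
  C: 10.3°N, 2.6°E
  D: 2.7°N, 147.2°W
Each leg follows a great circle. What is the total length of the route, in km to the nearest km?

Leg A→B: central angle 2.8887 rad, distance 18404.2 km.
Leg B→C: central angle 2.0686 rad, distance 13179.3 km.
Leg C→D: central angle 2.5699 rad, distance 16372.8 km.
Total: 18404.2 + 13179.3 + 16372.8 ≈ 47956 km.

47956 km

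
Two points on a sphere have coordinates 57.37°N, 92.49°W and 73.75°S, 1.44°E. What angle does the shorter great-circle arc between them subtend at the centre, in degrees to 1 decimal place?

145.0°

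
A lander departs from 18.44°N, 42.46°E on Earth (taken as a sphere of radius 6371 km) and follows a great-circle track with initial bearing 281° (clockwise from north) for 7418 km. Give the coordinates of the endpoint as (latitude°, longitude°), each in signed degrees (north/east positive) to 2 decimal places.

16.94°, -28.02°

Angular distance δ = d/R = 7418/6371 = 1.16434 rad; initial bearing θ = 4.9044 rad.
sin φ₂ = sin φ₁ cos δ + cos φ₁ sin δ cos θ = (0.3163)(0.3954) + (0.9487)(0.9185)(0.1908) = 0.2913, so φ₂ = 16.94°.
Δλ = atan2(sin θ sin δ cos φ₁, cos δ − sin φ₁ sin φ₂) = atan2(-0.8554, 0.3032) = -70.481°.
λ₂ = 42.460° − 70.481° = -28.02°.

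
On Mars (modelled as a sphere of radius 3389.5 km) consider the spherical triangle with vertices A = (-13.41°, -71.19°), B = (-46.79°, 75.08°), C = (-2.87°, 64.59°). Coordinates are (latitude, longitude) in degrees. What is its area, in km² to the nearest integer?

15342619 km²

Side lengths (central angles): a = 0.7829, b = 2.3249, c = 1.9659 rad; semiperimeter s = 2.5368.
By l'Huilier's theorem, tan(E/4) = √[tan(s/2) tan((s−a)/2) tan((s−b)/2) tan((s−c)/2)], giving spherical excess E = 1.3355 rad.
Area = E·R² = 1.3355 × (3389.5)² ≈ 15342619 km².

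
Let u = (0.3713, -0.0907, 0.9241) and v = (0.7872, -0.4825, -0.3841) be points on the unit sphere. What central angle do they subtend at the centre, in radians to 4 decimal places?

1.5897 rad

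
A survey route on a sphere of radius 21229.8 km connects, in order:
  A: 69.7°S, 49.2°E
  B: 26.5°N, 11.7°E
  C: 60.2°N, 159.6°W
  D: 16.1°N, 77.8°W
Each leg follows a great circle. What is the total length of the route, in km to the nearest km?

98167 km

Leg A→B: central angle 1.7438 rad, distance 37020.9 km.
Leg B→C: central angle 1.6233 rad, distance 34461.6 km.
Leg C→D: central angle 1.2569 rad, distance 26684.2 km.
Total: 37020.9 + 34461.6 + 26684.2 ≈ 98167 km.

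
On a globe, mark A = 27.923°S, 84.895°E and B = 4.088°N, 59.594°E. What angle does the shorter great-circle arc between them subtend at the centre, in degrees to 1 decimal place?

With latitudes φ₁ = -27.923°, φ₂ = 4.088° and longitude difference Δλ = -25.301°:
Haversine: a = sin²(Δφ/2) + cos φ₁ cos φ₂ sin²(Δλ/2) = 0.0760 + (0.8836)(0.9975)(0.0480) = 0.11830.
Central angle c = 2·arcsin(√a) = 0.70223 rad.
So the angular separation is 40.2°.

40.2°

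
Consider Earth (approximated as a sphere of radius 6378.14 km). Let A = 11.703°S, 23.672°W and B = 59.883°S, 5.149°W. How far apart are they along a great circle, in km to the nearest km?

In radians: φ₁ = -0.2043, φ₂ = -1.0452, Δλ = 18.523° = 0.3233 rad.
Haversine: a = sin²(Δφ/2) + cos φ₁ cos φ₂ sin²(Δλ/2) = 0.1666 + (0.9792)(0.5018)(0.0259) = 0.17933.
Central angle c = 2·arcsin(√a) = 0.87455 rad.
Distance = R·c = 6378.14 × 0.8746 ≈ 5578 km.

5578 km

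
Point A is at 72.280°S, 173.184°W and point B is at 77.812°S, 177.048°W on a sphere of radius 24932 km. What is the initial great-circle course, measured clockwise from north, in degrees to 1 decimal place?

188.4°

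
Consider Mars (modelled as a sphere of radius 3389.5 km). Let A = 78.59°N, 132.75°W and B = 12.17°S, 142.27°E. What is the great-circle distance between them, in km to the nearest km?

With latitudes φ₁ = 78.590°, φ₂ = -12.170° and longitude difference Δλ = -84.980°:
cos c = sin φ₁ sin φ₂ + cos φ₁ cos φ₂ cos Δλ = (0.9802)(-0.2108) + (0.1978)(0.9775)(0.0875) = -0.18972,
so c = arccos(-0.18972) = 1.76168 rad.
Distance = R·c = 3389.5 × 1.7617 ≈ 5971 km.

5971 km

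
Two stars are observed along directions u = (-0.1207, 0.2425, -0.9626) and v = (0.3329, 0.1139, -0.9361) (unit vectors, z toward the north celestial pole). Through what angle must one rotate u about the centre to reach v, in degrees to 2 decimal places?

u·v = 0.8885; |u| = 1.0000, |v| = 1.0000.
cos θ = (u·v)/(|u||v|) = 0.8885, so θ = 27.31°.

27.31°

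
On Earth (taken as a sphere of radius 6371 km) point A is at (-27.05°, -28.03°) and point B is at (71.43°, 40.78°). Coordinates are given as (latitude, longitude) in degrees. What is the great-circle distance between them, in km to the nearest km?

12140 km

With latitudes φ₁ = -27.050°, φ₂ = 71.430° and longitude difference Δλ = 68.810°:
cos c = sin φ₁ sin φ₂ + cos φ₁ cos φ₂ cos Δλ = (-0.4548)(0.9479) + (0.8906)(0.3185)(0.3615) = -0.32857,
so c = arccos(-0.32857) = 1.90559 rad.
Distance = R·c = 6371 × 1.9056 ≈ 12140 km.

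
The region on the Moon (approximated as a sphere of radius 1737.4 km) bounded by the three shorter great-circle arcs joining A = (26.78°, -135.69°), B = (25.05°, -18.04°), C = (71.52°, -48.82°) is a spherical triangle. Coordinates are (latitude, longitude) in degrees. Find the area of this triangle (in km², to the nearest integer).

Side lengths (central angles): a = 0.8655, b = 1.1121, c = 1.7564 rad; semiperimeter s = 1.8670.
By l'Huilier's theorem, tan(E/4) = √[tan(s/2) tan((s−a)/2) tan((s−b)/2) tan((s−c)/2)], giving spherical excess E = 0.5067 rad.
Area = E·R² = 0.5067 × (1737.4)² ≈ 1529493 km².

1529493 km²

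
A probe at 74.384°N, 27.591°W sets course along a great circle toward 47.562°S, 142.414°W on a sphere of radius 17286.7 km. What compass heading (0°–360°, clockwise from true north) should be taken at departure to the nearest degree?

277°

Δλ = -114.823° = -2.0040 rad.
y = sin Δλ · cos φ₂ = (-0.9076)(0.6748) = -0.6124
x = cos φ₁ sin φ₂ − sin φ₁ cos φ₂ cos Δλ = (0.2692)(-0.7380) − (0.9631)(0.6748)(-0.4198) = 0.0742
θ = atan2(y, x) = -83.10°; adding 360° gives 277°.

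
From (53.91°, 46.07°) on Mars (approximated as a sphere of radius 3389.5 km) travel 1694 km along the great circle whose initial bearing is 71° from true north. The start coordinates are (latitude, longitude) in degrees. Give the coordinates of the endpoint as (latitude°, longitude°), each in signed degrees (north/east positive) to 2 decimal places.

Angular distance δ = d/R = 1694/3389.5 = 0.49978 rad; initial bearing θ = 1.2392 rad.
sin φ₂ = sin φ₁ cos δ + cos φ₁ sin δ cos θ = (0.8081)(0.8777) + (0.5891)(0.4792)(0.3256) = 0.8012, so φ₂ = 53.24°.
Δλ = atan2(sin θ sin δ cos φ₁, cos δ − sin φ₁ sin φ₂) = atan2(0.2669, 0.2303) = 49.214°.
λ₂ = 46.070° + 49.214° = 95.28°.

53.24°, 95.28°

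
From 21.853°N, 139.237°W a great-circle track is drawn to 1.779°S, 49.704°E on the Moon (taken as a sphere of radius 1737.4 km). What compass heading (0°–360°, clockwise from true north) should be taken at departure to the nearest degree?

With φ₁ = 0.3814, φ₂ = -0.0310, Δλ = -2.9855 rad, the forward-azimuth formula gives
θ = atan2( sin Δλ cos φ₂ , cos φ₁ sin φ₂ − sin φ₁ cos φ₂ cos Δλ ) = atan2(-0.1553, 0.3387) = -24.64°.
Adding 360° brings this into [0°, 360°): 335°.

335°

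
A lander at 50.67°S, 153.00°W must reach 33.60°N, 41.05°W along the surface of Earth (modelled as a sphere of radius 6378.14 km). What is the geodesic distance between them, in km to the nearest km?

In radians: φ₁ = -0.8844, φ₂ = 0.5864, Δλ = 111.950° = 1.9539 rad.
cos c = sin φ₁ sin φ₂ + cos φ₁ cos φ₂ cos Δλ = (-0.7735)(0.5534) + (0.6338)(0.8329)(-0.3738) = -0.62538,
so c = arccos(-0.62538) = 2.24641 rad.
Distance = R·c = 6378.14 × 2.2464 ≈ 14328 km.

14328 km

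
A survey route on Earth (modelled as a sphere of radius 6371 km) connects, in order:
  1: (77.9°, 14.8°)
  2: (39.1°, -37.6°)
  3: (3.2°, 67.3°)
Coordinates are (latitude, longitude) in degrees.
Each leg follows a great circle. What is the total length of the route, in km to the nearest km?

15981 km

Leg 1→2: central angle 0.7729 rad, distance 4923.9 km.
Leg 2→3: central angle 1.7356 rad, distance 11057.3 km.
Total: 4923.9 + 11057.3 ≈ 15981 km.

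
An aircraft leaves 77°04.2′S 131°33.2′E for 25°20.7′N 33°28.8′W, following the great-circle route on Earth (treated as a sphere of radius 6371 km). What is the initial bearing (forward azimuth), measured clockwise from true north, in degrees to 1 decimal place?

With φ₁ = -1.3451, φ₂ = 0.4424, Δλ = -2.8804 rad, the forward-azimuth formula gives
θ = atan2( sin Δλ cos φ₂ , cos φ₁ sin φ₂ − sin φ₁ cos φ₂ cos Δλ ) = atan2(-0.2334, -0.7552) = -162.83°.
Adding 360° brings this into [0°, 360°): 197.2°.

197.2°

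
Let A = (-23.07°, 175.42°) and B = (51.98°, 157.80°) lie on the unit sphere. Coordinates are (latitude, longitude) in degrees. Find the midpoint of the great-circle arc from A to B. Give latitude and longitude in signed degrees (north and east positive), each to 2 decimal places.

Central angle δ = 1.3373 rad. Interpolating on the sphere with fraction f = 0.5:
P = [sin((1−f)δ)·A + sin(fδ)·B] / sin δ = 0.6372·A + 0.6372·B in Cartesian coordinates,
giving P = (-0.9478, 0.1951, 0.2523), i.e. latitude 14.61°, longitude 168.37°.

14.61°, 168.37°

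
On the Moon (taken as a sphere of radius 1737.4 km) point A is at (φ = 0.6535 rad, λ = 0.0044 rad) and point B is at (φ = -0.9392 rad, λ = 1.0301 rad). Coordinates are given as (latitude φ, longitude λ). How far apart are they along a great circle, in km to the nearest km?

3164 km

In radians: φ₁ = 0.6535, φ₂ = -0.9392, Δλ = 58.768° = 1.0257 rad.
Haversine: a = sin²(Δφ/2) + cos φ₁ cos φ₂ sin²(Δλ/2) = 0.5110 + (0.7940)(0.5904)(0.2407) = 0.62381.
Central angle c = 2·arcsin(√a) = 1.82102 rad.
Distance = R·c = 1737.4 × 1.8210 ≈ 3164 km.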